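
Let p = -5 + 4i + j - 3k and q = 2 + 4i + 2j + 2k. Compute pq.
-22 - 4i - 28j - 12k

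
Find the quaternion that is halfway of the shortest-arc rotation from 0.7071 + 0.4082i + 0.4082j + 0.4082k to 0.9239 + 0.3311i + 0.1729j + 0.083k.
0.8383 + 0.38i + 0.2987j + 0.2525k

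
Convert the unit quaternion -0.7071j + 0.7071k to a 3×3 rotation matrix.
[[-1, 0, 0], [0, 0, -1], [0, -1, 0]]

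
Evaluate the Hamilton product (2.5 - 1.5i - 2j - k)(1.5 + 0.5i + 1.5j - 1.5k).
6 + 3.5i - 2j - 6.5k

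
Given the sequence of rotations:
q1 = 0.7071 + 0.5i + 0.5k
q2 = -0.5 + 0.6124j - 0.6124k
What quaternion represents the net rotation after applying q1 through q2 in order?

q2 · q1 = -0.0474 + 0.0562i + 0.1268j - 0.9892k
-0.0474 + 0.0562i + 0.1268j - 0.9892k


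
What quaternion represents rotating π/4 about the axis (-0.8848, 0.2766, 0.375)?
0.9239 - 0.3386i + 0.1059j + 0.1435k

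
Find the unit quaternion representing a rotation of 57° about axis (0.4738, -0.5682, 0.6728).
0.8788 + 0.2261i - 0.2711j + 0.321k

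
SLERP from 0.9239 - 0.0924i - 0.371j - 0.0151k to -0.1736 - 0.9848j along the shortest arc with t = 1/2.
0.4833 - 0.0595i - 0.8734j - 0.0097k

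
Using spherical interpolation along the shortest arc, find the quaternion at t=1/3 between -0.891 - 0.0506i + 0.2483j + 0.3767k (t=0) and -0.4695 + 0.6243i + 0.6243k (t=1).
-0.8193 + 0.199i + 0.179j + 0.507k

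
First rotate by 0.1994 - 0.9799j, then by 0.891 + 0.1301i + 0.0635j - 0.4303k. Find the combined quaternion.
0.2399 - 0.3957i - 0.8604j - 0.2133k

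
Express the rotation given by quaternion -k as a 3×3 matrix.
[[-1, 0, 0], [0, -1, 0], [0, 0, 1]]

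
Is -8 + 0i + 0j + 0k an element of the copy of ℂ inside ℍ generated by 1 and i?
Yes. The quaternion -8 has j- and k-coefficients y = z = 0, so it lies in the complex subalgebra spanned by 1 and i.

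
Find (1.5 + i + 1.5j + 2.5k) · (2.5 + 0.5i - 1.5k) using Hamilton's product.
7 + i + 6.5j + 3.25k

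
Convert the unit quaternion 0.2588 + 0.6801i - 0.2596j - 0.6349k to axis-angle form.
axis = (0.7041, -0.2688, -0.6573), θ = 5π/6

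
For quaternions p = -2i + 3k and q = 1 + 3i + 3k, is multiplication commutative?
No: pq = -3 - 2i + 15j + 3k ≠ -3 - 2i - 15j + 3k = qp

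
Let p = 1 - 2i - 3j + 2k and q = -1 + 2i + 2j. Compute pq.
9 + 9j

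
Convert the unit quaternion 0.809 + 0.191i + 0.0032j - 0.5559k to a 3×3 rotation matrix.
[[0.3819, 0.9007, -0.2072], [-0.8982, 0.309, -0.3126], [-0.2175, 0.3055, 0.927]]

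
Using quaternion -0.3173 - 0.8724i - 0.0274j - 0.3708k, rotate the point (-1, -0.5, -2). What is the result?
(-1.958, 1.182, 0.131)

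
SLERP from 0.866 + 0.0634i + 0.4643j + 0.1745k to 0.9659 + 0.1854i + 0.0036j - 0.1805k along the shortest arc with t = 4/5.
0.9747 + 0.1652i + 0.1016j - 0.1107k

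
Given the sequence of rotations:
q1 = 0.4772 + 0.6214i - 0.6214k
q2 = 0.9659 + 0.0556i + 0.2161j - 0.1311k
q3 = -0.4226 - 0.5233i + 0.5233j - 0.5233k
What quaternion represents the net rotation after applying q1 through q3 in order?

q2 · q1 = 0.3449 + 0.4925i + 0.0562j - 0.7971k
q3 · q2 · q1 = -0.3346 - 0.7763i - 0.5181j - 0.1308k
-0.3346 - 0.7763i - 0.5181j - 0.1308k


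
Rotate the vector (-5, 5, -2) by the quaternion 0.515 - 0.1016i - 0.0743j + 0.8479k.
(-1.549, -6.692, -2.611)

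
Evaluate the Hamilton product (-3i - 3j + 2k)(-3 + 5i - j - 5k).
22 + 26i + 4j + 12k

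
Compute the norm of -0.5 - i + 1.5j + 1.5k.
2.398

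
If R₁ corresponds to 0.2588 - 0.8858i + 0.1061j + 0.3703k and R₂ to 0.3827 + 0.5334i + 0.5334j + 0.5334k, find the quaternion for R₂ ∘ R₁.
0.3174 - 0.06i - 0.4914j + 0.8088k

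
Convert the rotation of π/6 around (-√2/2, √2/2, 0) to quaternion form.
0.9659 - 0.183i + 0.183j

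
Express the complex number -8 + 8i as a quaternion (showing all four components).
-8 + 8i + 0j + 0k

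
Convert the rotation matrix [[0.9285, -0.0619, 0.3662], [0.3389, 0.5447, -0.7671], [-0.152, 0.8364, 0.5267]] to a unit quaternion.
0.866 + 0.4629i + 0.1496j + 0.1157k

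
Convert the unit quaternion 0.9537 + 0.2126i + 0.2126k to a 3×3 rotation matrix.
[[0.9096, -0.4055, 0.0904], [0.4055, 0.8192, -0.4055], [0.0904, 0.4055, 0.9096]]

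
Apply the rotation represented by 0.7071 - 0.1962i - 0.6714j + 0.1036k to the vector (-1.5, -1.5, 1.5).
(-1.776, -1.76, -0.706)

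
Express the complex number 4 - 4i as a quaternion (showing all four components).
4 - 4i + 0j + 0k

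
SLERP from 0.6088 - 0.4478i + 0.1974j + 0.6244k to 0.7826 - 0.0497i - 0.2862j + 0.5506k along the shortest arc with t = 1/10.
0.6402 - 0.4142i + 0.1494j + 0.6295k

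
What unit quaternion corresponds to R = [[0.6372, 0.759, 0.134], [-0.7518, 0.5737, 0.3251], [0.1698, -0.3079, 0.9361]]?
0.887 - 0.1784i - 0.0101j - 0.4258k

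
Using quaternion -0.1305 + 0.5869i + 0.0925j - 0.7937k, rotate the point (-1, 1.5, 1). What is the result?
(-0.827, -1.733, 0.751)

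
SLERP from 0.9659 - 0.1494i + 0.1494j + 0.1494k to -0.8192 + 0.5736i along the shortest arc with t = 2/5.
0.935 - 0.3298i + 0.0921j + 0.0921k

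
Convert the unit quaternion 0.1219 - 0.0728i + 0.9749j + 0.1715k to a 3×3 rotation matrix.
[[-0.9597, -0.1838, 0.2127], [-0.1001, 0.9306, 0.3521], [-0.2627, 0.3166, -0.9115]]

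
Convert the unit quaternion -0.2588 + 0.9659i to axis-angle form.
axis = (1, 0, 0), θ = 7π/6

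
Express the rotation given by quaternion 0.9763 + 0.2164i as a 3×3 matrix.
[[1, 0, 0], [0, 0.9063, -0.4225], [0, 0.4225, 0.9063]]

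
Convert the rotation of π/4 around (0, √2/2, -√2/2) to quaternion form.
0.9239 + 0.2706j - 0.2706k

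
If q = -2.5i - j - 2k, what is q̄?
2.5i + j + 2k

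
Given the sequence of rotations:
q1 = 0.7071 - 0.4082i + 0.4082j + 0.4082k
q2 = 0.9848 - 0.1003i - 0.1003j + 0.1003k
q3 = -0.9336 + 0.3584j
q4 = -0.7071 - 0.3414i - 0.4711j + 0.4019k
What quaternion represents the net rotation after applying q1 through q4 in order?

q2 · q1 = 0.6554 - 0.5548i + 0.3311j + 0.391k
q3 · q2 · q1 = -0.7305 + 0.6581i - 0.0742j - 0.1662k
q4 · q3 · q2 · q1 = 0.7731 - 0.1078i + 0.6044j + 0.1593k
0.7731 - 0.1078i + 0.6044j + 0.1593k


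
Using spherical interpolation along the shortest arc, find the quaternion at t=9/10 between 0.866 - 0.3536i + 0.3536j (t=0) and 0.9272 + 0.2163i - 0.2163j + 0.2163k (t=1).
0.9536 + 0.1594i - 0.1594j + 0.1995k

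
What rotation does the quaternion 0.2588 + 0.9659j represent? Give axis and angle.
axis = (0, 1, 0), θ = 5π/6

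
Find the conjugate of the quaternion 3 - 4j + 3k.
3 + 4j - 3k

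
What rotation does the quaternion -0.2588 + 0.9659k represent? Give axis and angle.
axis = (0, 0, 1), θ = 7π/6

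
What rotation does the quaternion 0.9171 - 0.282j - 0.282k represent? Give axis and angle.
axis = (0, -√2/2, -√2/2), θ = 47°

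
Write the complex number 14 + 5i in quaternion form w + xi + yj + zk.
14 + 5i + 0j + 0k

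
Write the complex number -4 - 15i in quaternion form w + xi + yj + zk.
-4 - 15i + 0j + 0k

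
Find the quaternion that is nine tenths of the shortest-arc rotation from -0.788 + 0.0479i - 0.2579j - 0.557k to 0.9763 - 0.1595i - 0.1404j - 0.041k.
-0.983 + 0.1517i + 0.1003j - 0.0239k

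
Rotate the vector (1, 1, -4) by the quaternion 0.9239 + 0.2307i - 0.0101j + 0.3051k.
(-0.243, 2.996, -2.994)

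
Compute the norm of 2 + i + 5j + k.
√31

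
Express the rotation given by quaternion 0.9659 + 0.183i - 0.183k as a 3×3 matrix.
[[0.933, 0.3535, -0.067], [-0.3535, 0.866, -0.3535], [-0.067, 0.3535, 0.933]]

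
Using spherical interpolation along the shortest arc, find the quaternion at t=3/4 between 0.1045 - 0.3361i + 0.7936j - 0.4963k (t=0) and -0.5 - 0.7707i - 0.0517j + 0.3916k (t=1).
0.4972 + 0.5794i + 0.3459j - 0.5454k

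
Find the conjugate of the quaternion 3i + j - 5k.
-3i - j + 5k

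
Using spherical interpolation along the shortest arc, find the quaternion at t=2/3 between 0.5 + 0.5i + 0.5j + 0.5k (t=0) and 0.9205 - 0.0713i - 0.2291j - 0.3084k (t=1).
0.984 + 0.1715i + 0.0422j - 0.0228k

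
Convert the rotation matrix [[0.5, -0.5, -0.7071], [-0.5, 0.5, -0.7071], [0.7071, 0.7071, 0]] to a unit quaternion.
0.7071 + 0.5i - 0.5j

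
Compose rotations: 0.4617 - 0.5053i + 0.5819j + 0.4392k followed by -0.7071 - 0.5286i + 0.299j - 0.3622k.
-0.6085 + 0.4553i + 0.1418j - 0.6343k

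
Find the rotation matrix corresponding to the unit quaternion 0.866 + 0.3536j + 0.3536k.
[[0.4999, -0.6124, 0.6124], [0.6124, 0.7499, 0.2501], [-0.6124, 0.2501, 0.7499]]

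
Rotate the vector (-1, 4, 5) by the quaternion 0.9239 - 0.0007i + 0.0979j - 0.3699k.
(2.933, 3.233, 4.79)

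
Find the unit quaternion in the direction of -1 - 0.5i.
-0.8944 - 0.4472i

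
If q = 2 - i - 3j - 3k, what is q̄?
2 + i + 3j + 3k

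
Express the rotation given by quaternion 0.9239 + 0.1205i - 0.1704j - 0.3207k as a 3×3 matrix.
[[0.7362, 0.5515, -0.3922], [-0.6337, 0.7653, -0.1134], [0.2376, 0.332, 0.9129]]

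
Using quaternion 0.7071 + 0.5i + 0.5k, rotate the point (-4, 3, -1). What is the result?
(-4.621, -2.121, -0.379)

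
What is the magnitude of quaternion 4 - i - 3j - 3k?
√35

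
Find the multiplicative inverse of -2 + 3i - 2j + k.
-0.1111 - 0.1667i + 0.1111j - 0.0556k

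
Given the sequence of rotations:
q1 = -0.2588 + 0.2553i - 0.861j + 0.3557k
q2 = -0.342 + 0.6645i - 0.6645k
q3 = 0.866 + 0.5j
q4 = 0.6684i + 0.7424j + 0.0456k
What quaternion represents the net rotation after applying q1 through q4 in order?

q2 · q1 = 0.1552 - 0.8314i - 0.1115j - 0.5218k
q3 · q2 · q1 = 0.1902 - 0.9809i - 0.019j - 0.0362k
q4 · q3 · q2 · q1 = 0.6714 + 0.1011i + 0.1207j + 0.7242k
0.6714 + 0.1011i + 0.1207j + 0.7242k


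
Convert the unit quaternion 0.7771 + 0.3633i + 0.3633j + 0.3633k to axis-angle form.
axis = (√3/3, √3/3, √3/3), θ = 78°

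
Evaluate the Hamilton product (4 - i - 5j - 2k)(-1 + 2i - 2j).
-12 + 5i - 7j + 14k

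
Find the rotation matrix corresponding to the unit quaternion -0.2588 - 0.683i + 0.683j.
[[0.067, -0.933, -0.3535], [-0.933, 0.067, -0.3535], [0.3535, 0.3535, -0.866]]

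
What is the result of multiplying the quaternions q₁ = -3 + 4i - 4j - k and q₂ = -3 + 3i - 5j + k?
-22 - 30i + 20j - 8k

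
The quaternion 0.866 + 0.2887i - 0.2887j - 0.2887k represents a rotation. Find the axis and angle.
axis = (√3/3, -√3/3, -√3/3), θ = π/3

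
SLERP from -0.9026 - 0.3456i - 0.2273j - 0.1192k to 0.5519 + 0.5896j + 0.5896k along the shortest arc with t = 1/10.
-0.8906 - 0.3175i - 0.2744j - 0.1751k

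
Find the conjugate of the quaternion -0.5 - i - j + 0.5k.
-0.5 + i + j - 0.5k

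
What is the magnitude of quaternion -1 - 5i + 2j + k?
√31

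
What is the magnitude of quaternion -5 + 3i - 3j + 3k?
√52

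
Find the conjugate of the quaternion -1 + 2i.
-1 - 2i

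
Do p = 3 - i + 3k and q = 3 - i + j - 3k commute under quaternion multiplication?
No: pq = 17 - 9i - 3j - k ≠ 17 - 3i + 9j + k = qp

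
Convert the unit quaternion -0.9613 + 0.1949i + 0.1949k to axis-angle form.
axis = (√2/2, 0, √2/2), θ = 328°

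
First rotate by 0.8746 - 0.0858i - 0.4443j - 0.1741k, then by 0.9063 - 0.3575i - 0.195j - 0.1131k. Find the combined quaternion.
0.6556 - 0.4067i - 0.6258j - 0.1146k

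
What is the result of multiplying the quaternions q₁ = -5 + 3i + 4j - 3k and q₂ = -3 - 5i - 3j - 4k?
30 - 9i + 30j + 40k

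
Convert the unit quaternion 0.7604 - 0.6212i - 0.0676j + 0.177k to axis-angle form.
axis = (-0.9565, -0.1041, 0.2725), θ = 81°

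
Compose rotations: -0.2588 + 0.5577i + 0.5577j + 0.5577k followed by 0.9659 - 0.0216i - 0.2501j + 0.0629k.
-0.1335 + 0.3697i + 0.6505j + 0.6498k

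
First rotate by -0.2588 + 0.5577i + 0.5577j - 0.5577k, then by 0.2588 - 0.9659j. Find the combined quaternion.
0.4717 + 0.683i + 0.3943j + 0.3943k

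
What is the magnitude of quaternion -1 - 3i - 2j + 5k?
√39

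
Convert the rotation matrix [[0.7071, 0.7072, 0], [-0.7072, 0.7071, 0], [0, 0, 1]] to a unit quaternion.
0.9239 - 0.3827k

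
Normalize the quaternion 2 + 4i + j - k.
0.4264 + 0.8528i + 0.2132j - 0.2132k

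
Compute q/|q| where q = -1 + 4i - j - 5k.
-0.1525 + 0.61i - 0.1525j - 0.7625k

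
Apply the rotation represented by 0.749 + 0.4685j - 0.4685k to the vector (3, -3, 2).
(-0.336, -4.666, 0.334)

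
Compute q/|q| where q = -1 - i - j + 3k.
-0.2887 - 0.2887i - 0.2887j + 0.866k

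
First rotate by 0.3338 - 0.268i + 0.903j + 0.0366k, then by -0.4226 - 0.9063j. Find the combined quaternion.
0.6773 + 0.0801i - 0.6841j - 0.2584k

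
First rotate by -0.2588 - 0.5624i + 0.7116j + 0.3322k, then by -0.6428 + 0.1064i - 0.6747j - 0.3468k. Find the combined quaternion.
0.8215 + 0.3566i - 0.1231j - 0.4275k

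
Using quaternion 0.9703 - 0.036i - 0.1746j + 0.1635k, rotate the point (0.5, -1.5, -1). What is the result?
(1.25, -1.264, -0.582)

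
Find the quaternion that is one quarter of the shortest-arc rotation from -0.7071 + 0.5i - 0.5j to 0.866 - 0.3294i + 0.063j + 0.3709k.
-0.7767 + 0.4739i - 0.403j - 0.0987k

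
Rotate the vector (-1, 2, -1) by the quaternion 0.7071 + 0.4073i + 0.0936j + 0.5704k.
(-2.39, -0.379, 0.383)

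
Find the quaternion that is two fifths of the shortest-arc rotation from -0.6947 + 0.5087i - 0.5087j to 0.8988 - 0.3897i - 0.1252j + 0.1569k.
-0.8266 + 0.4899i - 0.2686j - 0.0674k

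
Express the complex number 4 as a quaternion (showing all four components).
4 + 0i + 0j + 0k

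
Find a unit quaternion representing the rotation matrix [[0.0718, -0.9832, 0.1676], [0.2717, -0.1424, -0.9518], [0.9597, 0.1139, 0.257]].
0.5446 + 0.4892i - 0.3636j + 0.5761k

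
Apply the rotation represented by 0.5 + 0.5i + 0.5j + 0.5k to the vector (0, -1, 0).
(0, 0, -1)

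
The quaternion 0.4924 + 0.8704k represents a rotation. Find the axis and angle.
axis = (0, 0, 1), θ = 121°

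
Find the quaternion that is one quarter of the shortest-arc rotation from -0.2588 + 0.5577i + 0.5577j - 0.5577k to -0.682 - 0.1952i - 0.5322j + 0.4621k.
-0.0069 + 0.5152i + 0.6165j - 0.5954k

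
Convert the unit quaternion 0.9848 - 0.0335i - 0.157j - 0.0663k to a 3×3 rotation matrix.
[[0.9419, 0.1411, -0.3048], [-0.1201, 0.989, 0.0868], [0.3137, -0.0452, 0.9485]]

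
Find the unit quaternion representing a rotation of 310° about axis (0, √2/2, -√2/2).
-0.9063 + 0.2988j - 0.2988k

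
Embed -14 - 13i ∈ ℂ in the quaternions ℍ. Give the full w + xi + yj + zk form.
-14 - 13i + 0j + 0k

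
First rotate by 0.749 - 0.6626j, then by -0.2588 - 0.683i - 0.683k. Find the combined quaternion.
-0.1938 - 0.9641i + 0.1715j - 0.059k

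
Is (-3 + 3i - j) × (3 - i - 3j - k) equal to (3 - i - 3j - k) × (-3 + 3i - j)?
No: pq = -9 + 13i + 9j - 7k ≠ -9 + 11i + 3j + 13k = qp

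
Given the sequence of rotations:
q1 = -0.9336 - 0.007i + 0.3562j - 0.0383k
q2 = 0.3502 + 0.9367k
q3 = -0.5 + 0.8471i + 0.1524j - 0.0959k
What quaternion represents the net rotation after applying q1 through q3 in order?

q2 · q1 = -0.2911 - 0.3361i + 0.1182j - 0.8879k
q3 · q2 · q1 = 0.3271 - 0.2025i + 0.6809j + 0.6232k
0.3271 - 0.2025i + 0.6809j + 0.6232k


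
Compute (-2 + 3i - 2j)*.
-2 - 3i + 2j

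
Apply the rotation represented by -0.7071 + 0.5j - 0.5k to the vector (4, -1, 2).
(-0.707, 1.328, 4.328)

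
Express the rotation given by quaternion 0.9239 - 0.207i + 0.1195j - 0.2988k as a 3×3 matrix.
[[0.7929, 0.5026, 0.3445], [-0.6016, 0.7357, 0.3111], [-0.0971, -0.4539, 0.8857]]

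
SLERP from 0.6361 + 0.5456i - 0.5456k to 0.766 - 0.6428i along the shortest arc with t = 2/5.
0.9063 + 0.0654i - 0.4175k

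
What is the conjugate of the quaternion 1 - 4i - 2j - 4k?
1 + 4i + 2j + 4k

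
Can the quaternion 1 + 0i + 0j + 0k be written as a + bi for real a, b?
Yes. The quaternion 1 has j- and k-coefficients y = z = 0, so it lies in the complex subalgebra spanned by 1 and i.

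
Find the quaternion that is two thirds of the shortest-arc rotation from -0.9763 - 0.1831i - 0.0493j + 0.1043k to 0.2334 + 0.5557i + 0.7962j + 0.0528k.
-0.5873 - 0.5041i - 0.6332j + 0.0029k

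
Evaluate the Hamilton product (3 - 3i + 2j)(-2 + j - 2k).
-8 + 2i - 7j - 9k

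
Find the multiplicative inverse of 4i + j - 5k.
-0.0952i - 0.0238j + 0.119k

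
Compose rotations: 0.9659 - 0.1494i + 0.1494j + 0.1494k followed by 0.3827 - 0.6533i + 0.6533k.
0.1744 - 0.7858i + 0.0572j + 0.5906k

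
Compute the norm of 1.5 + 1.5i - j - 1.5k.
2.784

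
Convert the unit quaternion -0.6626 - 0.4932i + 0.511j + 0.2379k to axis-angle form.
axis = (-0.6585, 0.6823, 0.3176), θ = 263°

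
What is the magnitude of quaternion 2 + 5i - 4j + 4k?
√61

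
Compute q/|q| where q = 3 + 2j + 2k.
0.7276 + 0.4851j + 0.4851k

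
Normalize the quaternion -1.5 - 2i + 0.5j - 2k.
-0.4629 - 0.6172i + 0.1543j - 0.6172k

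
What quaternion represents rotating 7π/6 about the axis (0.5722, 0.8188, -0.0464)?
-0.2588 + 0.5527i + 0.7909j - 0.0448k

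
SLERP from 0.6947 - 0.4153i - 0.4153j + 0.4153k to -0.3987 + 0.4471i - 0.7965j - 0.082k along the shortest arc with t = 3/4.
0.5936 - 0.5388i + 0.557j + 0.2171k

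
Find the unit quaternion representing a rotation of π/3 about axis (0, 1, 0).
0.866 + 0.5j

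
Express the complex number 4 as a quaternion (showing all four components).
4 + 0i + 0j + 0k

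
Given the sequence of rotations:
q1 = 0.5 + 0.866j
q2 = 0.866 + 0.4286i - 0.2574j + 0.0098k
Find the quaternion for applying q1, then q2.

q2 · q1 = 0.6559 + 0.2058i + 0.6213j + 0.3761k
0.6559 + 0.2058i + 0.6213j + 0.3761k


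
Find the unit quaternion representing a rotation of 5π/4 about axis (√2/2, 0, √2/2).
-0.3827 + 0.6533i + 0.6533k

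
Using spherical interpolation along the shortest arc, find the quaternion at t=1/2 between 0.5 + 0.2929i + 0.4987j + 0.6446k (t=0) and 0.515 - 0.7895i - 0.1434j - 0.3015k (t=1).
-0.0095 + 0.6874i + 0.4078j + 0.6009k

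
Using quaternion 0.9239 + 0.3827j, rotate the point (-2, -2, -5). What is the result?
(-4.95, -2, -2.121)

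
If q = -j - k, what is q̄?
j + k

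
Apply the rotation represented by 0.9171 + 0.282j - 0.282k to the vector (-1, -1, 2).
(-0.165, -0.642, 2.358)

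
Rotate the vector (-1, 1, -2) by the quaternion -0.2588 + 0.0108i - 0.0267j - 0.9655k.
(0.38, -1.478, -1.916)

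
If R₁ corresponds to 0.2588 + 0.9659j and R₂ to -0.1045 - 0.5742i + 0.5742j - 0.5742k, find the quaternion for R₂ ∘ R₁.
-0.5817 + 0.406i + 0.0477j - 0.7032k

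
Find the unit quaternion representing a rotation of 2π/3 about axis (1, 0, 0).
0.5 + 0.866i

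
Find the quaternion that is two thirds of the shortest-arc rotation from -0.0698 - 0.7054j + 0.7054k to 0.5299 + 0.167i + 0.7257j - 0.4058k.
-0.3892 - 0.1149i - 0.7469j + 0.5267k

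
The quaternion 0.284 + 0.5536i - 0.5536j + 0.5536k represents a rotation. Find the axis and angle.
axis = (√3/3, -√3/3, √3/3), θ = 147°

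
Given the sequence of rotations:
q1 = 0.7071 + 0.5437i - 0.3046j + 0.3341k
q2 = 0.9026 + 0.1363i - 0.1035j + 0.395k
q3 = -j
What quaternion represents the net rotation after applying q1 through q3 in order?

q2 · q1 = 0.4006 + 0.6729i - 0.1789j + 0.5956k
q3 · q2 · q1 = -0.1789 - 0.5956i - 0.4006j + 0.6729k
-0.1789 - 0.5956i - 0.4006j + 0.6729k


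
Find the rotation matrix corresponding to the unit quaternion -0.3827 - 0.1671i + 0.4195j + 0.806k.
[[-0.6512, 0.4767, -0.5905], [-0.7571, -0.3551, 0.5483], [0.0517, 0.8041, 0.5922]]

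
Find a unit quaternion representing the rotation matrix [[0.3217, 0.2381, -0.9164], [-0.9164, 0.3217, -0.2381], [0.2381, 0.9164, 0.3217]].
0.7009 + 0.4118i - 0.4118j - 0.4118k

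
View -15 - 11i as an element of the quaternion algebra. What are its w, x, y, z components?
-15 - 11i + 0j + 0k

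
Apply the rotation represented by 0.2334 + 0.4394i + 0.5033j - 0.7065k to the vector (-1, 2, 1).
(1.663, -1.798, -0.049)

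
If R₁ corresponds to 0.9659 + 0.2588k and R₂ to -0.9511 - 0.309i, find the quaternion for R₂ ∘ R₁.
-0.9187 - 0.2985i + 0.08j - 0.2461k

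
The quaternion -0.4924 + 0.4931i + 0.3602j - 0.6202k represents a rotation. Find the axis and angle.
axis = (0.5665, 0.4138, -0.7126), θ = 239°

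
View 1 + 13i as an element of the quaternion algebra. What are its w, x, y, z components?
1 + 13i + 0j + 0k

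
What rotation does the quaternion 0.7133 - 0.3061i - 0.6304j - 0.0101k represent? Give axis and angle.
axis = (-0.4367, -0.8995, -0.0144), θ = 89°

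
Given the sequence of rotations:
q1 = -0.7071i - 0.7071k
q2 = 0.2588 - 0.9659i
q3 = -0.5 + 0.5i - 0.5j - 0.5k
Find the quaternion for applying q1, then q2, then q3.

q2 · q1 = -0.683 - 0.183i - 0.683j - 0.183k
q3 · q2 · q1 = -0.5i + 0.866j
-0.5i + 0.866j


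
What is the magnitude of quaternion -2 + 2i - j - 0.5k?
3.041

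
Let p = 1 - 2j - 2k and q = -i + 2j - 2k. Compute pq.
7i + 4j - 4k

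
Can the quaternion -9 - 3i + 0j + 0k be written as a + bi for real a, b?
Yes. The quaternion -9 - 3i has j- and k-coefficients y = z = 0, so it lies in the complex subalgebra spanned by 1 and i.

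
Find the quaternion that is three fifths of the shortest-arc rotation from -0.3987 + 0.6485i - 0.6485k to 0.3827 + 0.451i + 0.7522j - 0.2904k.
0.0734 + 0.6484i + 0.538j - 0.5336k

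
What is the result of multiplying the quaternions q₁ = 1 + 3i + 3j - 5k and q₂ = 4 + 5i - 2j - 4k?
-25 - 5i - 3j - 45k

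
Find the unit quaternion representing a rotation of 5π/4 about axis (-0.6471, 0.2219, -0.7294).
-0.3827 - 0.5978i + 0.205j - 0.6739k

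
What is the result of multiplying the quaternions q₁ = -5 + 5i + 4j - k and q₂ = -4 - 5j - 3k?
37 - 37i + 24j - 6k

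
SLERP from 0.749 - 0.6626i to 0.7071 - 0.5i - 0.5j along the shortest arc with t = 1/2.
0.7548 - 0.6026i - 0.2592j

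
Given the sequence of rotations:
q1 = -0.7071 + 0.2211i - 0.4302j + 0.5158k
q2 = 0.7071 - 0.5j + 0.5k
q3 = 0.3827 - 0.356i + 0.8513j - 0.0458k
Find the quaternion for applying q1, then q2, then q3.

q2 · q1 = -0.973 + 0.1135i + 0.1599j + 0.1217k
q3 · q2 · q1 = -0.4625 + 0.5008i - 0.729j - 0.0624k
-0.4625 + 0.5008i - 0.729j - 0.0624k


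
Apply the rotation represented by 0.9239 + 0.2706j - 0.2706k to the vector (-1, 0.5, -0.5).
(-0.707, 1, 0)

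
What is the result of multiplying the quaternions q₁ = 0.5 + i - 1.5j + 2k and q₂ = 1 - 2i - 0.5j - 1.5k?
4.75 + 3.25i - 4.25j - 2.25k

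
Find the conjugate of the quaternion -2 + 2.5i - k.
-2 - 2.5i + k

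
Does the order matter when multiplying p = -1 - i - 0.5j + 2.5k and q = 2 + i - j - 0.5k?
Yes: pq = -0.25 - 0.25i + 2j + 7k ≠ -0.25 - 5.75i - 2j + 4k = qp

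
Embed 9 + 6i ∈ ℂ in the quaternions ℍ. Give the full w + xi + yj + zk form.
9 + 6i + 0j + 0k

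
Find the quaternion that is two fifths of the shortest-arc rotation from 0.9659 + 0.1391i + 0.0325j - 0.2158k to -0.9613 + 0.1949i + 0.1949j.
0.9893 + 0.0051i - 0.0604j - 0.1325k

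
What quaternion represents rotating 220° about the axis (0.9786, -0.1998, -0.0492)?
-0.342 + 0.9196i - 0.1878j - 0.0462k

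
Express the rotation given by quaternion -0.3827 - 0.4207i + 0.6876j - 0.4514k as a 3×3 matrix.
[[-0.3531, -0.924, -0.1465], [-0.233, 0.2385, -0.9428], [0.9061, -0.2988, -0.2996]]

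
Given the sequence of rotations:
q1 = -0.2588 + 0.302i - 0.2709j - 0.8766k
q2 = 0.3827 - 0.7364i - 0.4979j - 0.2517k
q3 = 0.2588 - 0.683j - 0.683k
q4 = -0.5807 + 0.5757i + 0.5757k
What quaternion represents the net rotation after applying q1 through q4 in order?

q2 · q1 = -0.2322 + 0.6744i - 0.6964j + 0.0795k
q3 · q2 · q1 = -0.4814 - 0.3554i - 0.4823j + 0.6398k
q4 · q3 · q2 · q1 = 0.1158 + 0.2069i - 0.2929j - 0.9263k
0.1158 + 0.2069i - 0.2929j - 0.9263k


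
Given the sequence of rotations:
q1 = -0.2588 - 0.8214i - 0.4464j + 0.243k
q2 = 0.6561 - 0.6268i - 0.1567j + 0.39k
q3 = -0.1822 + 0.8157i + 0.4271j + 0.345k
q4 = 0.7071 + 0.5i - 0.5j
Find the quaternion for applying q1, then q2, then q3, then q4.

q2 · q1 = -0.8494 - 0.2407i - 0.4204j + 0.2096k
q3 · q2 · q1 = 0.4583 - 0.4144i - 0.5402j - 0.5713k
q4 · q3 · q2 · q1 = 0.2612 + 0.2218i - 0.3255j - 0.8813k
0.2612 + 0.2218i - 0.3255j - 0.8813k


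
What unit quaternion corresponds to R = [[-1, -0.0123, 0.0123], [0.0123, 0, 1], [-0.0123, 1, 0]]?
0.0087 + 0.7071j + 0.7071k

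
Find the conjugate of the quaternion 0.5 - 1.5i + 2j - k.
0.5 + 1.5i - 2j + k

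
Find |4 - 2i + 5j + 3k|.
√54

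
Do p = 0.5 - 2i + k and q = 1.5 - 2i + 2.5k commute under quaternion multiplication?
No: pq = -5.75 - 4i + 3j + 2.75k ≠ -5.75 - 4i - 3j + 2.75k = qp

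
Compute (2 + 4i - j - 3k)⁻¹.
0.0667 - 0.1333i + 0.0333j + 0.1k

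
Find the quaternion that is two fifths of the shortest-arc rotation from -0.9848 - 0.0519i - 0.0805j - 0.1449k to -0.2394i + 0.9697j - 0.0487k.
-0.7772 + 0.0954i - 0.6159j - 0.0866k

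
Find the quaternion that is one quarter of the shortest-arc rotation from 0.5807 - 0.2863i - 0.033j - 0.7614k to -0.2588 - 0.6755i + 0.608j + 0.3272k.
0.5914 - 0.02i - 0.2342j - 0.7713k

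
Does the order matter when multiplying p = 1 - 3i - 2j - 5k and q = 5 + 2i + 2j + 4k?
Yes: pq = 35 - 11i - 6j - 23k ≠ 35 - 15i - 10j - 19k = qp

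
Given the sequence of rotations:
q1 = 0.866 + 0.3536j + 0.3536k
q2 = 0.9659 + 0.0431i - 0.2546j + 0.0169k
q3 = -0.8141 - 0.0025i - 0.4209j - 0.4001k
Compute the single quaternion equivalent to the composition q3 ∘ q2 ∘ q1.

q2 · q1 = 0.9205 - 0.0587i + 0.1058j + 0.3714k
q3 · q2 · q1 = -0.5564 - 0.0685i - 0.4492j - 0.6956k
-0.5564 - 0.0685i - 0.4492j - 0.6956k


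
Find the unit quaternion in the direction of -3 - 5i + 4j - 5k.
-0.3464 - 0.5774i + 0.4619j - 0.5774k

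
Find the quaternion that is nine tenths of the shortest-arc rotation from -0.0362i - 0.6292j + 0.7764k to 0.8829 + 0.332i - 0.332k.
-0.8435 - 0.322i - 0.0846j + 0.4215k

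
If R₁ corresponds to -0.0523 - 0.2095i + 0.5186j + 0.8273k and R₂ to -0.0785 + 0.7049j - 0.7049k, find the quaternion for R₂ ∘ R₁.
0.2217 + 0.9652i + 0.0701j + 0.1196k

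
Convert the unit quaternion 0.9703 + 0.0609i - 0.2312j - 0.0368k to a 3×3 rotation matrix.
[[0.8904, 0.0433, -0.4531], [-0.0996, 0.9899, -0.1012], [0.4442, 0.1352, 0.8857]]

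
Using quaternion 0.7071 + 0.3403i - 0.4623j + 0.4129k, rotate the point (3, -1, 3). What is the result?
(0.475, -2.209, 3.728)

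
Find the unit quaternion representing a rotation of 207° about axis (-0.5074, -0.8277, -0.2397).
-0.2334 - 0.4934i - 0.8048j - 0.2331k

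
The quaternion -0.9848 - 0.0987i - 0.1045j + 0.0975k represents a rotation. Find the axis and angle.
axis = (-0.5683, -0.6016, 0.5613), θ = 340°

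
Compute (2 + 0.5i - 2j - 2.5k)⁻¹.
0.1379 - 0.0345i + 0.1379j + 0.1724k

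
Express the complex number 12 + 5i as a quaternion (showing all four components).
12 + 5i + 0j + 0k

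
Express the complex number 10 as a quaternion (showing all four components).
10 + 0i + 0j + 0k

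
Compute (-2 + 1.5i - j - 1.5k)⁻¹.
-0.2105 - 0.1579i + 0.1053j + 0.1579k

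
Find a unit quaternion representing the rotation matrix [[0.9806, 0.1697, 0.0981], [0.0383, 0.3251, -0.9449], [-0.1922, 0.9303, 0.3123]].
0.809 + 0.5795i + 0.0897j - 0.0406k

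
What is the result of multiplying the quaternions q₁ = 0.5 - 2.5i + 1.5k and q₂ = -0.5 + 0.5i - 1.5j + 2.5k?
-2.75 + 3.75i + 6.25j + 4.25k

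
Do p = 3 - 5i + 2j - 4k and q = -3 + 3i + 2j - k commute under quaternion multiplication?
No: pq = -2 + 30i - 17j - 7k ≠ -2 + 18i + 17j + 25k = qp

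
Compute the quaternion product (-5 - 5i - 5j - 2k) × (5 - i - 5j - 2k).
-59 - 20i - 8j + 20k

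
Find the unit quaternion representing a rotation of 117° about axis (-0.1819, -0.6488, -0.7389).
0.5225 - 0.1551i - 0.5532j - 0.63k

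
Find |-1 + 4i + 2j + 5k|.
√46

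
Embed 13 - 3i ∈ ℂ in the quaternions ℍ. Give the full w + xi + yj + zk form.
13 - 3i + 0j + 0k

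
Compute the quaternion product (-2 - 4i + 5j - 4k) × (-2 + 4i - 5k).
-25i - 46j - 2k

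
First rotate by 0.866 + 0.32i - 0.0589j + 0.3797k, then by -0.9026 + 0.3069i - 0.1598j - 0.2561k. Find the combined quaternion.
-0.792 - 0.0988i - 0.2837j - 0.5314k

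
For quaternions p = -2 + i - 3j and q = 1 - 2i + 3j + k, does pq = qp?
No: pq = 9 + 2i - 10j - 5k ≠ 9 + 8i - 8j + k = qp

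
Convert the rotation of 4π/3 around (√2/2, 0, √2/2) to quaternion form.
-0.5 + 0.6124i + 0.6124k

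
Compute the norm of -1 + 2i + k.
√6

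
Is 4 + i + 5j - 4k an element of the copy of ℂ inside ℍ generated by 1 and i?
No. The quaternion 4 + i + 5j - 4k has j-coefficient y = 5 and k-coefficient z = -4, not both zero, so it does not lie in the complex subalgebra spanned by 1 and i.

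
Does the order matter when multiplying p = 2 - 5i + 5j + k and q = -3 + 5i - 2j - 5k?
Yes: pq = 34 + 2i - 39j - 28k ≠ 34 + 48i + j + 2k = qp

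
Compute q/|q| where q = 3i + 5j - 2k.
0.4867i + 0.8111j - 0.3244k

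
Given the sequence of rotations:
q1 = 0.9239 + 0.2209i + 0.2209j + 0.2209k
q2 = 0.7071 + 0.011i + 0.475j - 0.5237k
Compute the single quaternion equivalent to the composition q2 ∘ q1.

q2 · q1 = 0.6616 + 0.387i + 0.4769j - 0.4301k
0.6616 + 0.387i + 0.4769j - 0.4301k


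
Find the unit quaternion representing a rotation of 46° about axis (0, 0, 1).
0.9205 + 0.3907k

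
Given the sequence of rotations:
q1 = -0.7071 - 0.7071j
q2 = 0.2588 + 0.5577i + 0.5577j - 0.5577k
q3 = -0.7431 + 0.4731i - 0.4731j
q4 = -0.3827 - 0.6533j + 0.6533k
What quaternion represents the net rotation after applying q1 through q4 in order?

q2 · q1 = 0.2114 - 0.7887i - 0.5773j
q3 · q2 · q1 = -0.0571 + 0.6861i + 0.329j - 0.6463k
q4 · q3 · q2 · q1 = 0.659 - 0.0553i + 0.3596j + 0.6583k
0.659 - 0.0553i + 0.3596j + 0.6583k


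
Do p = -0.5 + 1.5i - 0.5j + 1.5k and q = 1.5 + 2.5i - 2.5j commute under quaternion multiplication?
No: pq = -5.75 + 4.75i + 4.25j - 0.25k ≠ -5.75 - 2.75i - 3.25j + 4.75k = qp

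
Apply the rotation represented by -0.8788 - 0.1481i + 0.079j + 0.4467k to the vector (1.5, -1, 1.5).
(-0.286, -2.054, 1.094)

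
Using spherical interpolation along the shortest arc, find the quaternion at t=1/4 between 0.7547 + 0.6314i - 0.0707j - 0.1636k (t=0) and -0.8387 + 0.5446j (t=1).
0.8311 + 0.4992i - 0.2081j - 0.1293k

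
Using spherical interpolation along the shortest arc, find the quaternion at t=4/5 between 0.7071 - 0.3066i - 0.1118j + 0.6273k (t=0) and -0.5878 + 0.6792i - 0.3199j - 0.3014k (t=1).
0.6363 - 0.6252i + 0.2392j + 0.3834k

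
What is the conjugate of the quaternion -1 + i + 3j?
-1 - i - 3j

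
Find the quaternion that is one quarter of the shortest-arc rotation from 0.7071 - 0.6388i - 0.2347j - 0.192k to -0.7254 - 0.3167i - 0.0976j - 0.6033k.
0.8743 - 0.4519i - 0.1726j + 0.0408k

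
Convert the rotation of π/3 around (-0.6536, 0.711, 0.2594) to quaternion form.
0.866 - 0.3268i + 0.3555j + 0.1297k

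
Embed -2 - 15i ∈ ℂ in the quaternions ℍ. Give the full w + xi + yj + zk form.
-2 - 15i + 0j + 0k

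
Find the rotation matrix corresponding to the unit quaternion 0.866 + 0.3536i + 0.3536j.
[[0.7499, 0.2501, 0.6124], [0.2501, 0.7499, -0.6124], [-0.6124, 0.6124, 0.4999]]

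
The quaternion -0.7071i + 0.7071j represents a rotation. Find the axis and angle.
axis = (-√2/2, √2/2, 0), θ = π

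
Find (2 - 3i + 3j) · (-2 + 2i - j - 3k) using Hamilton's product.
5 + i - 17j - 9k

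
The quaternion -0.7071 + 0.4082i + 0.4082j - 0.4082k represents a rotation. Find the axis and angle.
axis = (√3/3, √3/3, -√3/3), θ = 3π/2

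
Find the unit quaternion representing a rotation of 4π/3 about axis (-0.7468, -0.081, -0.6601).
-0.5 - 0.6467i - 0.0701j - 0.5717k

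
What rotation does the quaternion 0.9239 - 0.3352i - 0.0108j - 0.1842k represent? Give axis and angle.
axis = (-0.876, -0.0282, -0.4814), θ = π/4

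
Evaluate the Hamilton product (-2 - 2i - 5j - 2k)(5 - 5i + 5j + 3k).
11 - 5i - 19j - 51k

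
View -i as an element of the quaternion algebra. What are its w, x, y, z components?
0 - i + 0j + 0k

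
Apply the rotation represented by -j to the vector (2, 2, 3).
(-2, 2, -3)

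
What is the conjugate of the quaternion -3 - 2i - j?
-3 + 2i + j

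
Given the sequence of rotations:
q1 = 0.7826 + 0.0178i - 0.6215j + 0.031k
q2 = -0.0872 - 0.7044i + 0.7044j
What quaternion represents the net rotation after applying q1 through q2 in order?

q2 · q1 = 0.3821 - 0.531i + 0.6273j + 0.4225k
0.3821 - 0.531i + 0.6273j + 0.4225k


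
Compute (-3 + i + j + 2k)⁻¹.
-0.2 - 0.0667i - 0.0667j - 0.1333k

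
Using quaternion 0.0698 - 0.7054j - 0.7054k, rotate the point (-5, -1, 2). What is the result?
(4.656, 2.478, -1.478)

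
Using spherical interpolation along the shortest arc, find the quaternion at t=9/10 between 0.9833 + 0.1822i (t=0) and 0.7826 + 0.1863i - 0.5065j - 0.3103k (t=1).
0.819 + 0.1894i - 0.4619j - 0.283k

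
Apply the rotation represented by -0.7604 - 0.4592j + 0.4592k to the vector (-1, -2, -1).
(-2.252, -0.036, 0.964)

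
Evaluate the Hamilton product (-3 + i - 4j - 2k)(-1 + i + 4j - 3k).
12 + 16i - 7j + 19k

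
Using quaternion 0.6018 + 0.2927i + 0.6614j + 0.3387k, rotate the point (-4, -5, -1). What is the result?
(-0.475, -6.271, -1.564)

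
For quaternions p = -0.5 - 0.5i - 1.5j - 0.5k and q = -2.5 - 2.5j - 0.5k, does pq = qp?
No: pq = -2.75 + 0.75i + 4.75j + 2.75k ≠ -2.75 + 1.75i + 5.25j + 0.25k = qp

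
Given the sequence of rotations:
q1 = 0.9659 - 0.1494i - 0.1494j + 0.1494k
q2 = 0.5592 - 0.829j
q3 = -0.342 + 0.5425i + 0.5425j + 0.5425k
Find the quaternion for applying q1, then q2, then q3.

q2 · q1 = 0.4163 - 0.2074i - 0.8843j - 0.0403k
q3 · q2 · q1 = 0.4717 + 0.7546i + 0.4376j - 0.1276k
0.4717 + 0.7546i + 0.4376j - 0.1276k


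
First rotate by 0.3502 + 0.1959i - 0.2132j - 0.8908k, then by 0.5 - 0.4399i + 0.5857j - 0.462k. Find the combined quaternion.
-0.0254 - 0.6763i - 0.3839j - 0.6281k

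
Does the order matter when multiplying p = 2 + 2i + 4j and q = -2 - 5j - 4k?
Yes: pq = 16 - 20i - 10j - 18k ≠ 16 + 12i - 26j + 2k = qp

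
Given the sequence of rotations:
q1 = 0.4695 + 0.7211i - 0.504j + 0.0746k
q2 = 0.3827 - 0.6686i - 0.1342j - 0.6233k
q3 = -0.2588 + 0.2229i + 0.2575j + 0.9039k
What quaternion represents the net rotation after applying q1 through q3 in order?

q2 · q1 = 0.6407 - 0.3621i - 0.6555j + 0.1697k
q3 · q2 · q1 = -0.0697 + 0.8727i - 0.0305j + 0.4823k
-0.0697 + 0.8727i - 0.0305j + 0.4823k


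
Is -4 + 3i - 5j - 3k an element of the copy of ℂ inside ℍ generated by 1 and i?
No. The quaternion -4 + 3i - 5j - 3k has j-coefficient y = -5 and k-coefficient z = -3, not both zero, so it does not lie in the complex subalgebra spanned by 1 and i.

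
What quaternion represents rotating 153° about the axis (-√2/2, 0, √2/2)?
0.2334 - 0.6876i + 0.6876k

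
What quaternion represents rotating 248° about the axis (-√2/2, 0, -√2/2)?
-0.5592 - 0.5862i - 0.5862k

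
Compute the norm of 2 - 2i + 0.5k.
2.872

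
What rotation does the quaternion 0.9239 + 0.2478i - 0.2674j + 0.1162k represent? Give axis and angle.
axis = (0.6476, -0.6988, 0.3037), θ = π/4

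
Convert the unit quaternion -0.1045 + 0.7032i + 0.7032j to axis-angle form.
axis = (√2/2, √2/2, 0), θ = 192°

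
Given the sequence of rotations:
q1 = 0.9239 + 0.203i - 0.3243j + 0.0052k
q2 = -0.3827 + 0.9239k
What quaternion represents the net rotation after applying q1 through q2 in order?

q2 · q1 = -0.3584 + 0.2219i + 0.3117j + 0.8516k
-0.3584 + 0.2219i + 0.3117j + 0.8516k


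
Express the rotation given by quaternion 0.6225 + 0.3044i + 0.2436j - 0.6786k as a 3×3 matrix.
[[-0.0397, 0.9932, -0.1098], [-0.6966, -0.1063, -0.7096], [-0.7164, 0.0484, 0.696]]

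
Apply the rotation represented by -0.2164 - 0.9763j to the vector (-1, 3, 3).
(2.174, 3, -2.296)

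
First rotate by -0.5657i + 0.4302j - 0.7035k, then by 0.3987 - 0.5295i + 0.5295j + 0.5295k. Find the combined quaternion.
-0.1548 - 0.8258i - 0.5005j - 0.2087k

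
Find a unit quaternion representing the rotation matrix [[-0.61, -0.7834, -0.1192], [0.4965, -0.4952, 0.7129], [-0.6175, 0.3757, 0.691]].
0.3827 - 0.2203i + 0.3255j + 0.8361k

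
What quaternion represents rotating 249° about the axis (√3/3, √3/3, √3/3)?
-0.5664 + 0.4758i + 0.4758j + 0.4758k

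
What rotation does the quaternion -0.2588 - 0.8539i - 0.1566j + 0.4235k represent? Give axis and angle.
axis = (-0.884, -0.1621, 0.4384), θ = 7π/6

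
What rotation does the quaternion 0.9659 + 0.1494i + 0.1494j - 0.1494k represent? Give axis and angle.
axis = (√3/3, √3/3, -√3/3), θ = π/6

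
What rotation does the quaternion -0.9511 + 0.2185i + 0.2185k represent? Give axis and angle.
axis = (√2/2, 0, √2/2), θ = 324°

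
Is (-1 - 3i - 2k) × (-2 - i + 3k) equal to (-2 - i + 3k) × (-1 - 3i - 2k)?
No: pq = 5 + 7i + 11j + k ≠ 5 + 7i - 11j + k = qp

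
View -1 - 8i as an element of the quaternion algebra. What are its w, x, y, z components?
-1 - 8i + 0j + 0k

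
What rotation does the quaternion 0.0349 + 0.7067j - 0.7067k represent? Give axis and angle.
axis = (0, √2/2, -√2/2), θ = 176°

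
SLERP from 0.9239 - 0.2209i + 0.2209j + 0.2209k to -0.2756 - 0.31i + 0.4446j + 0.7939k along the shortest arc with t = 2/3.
0.209 - 0.3652i + 0.4781j + 0.771k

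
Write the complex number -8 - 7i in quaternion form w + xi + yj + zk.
-8 - 7i + 0j + 0k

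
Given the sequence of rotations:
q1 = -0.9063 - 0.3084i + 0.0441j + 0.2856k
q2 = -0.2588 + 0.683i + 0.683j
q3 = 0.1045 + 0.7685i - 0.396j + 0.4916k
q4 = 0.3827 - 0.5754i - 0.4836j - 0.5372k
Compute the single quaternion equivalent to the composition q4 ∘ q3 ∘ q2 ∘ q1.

q2 · q1 = 0.4151 - 0.3441i - 0.8255j + 0.1668k
q3 · q2 · q1 = -0.1011 + 0.6228i - 0.548j - 0.5492k
q4 · q3 · q2 · q1 = -0.2404 + 0.2677i - 0.8114j + 0.4606k
-0.2404 + 0.2677i - 0.8114j + 0.4606k


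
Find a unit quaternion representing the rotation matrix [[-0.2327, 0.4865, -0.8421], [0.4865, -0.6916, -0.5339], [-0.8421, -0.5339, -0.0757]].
-0.6194i - 0.3927j + 0.6798k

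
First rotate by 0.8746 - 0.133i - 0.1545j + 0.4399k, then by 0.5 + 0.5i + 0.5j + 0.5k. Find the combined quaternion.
0.3611 + 0.668i + 0.0736j + 0.6465k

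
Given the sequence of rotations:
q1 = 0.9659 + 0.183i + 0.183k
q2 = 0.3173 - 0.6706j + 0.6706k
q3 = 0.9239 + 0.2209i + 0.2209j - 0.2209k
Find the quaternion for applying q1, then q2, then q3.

q2 · q1 = 0.1838 - 0.0647i - 0.525j + 0.8285k
q3 · q2 · q1 = 0.4831 + 0.0479i - 0.6132j + 0.6232k
0.4831 + 0.0479i - 0.6132j + 0.6232k
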